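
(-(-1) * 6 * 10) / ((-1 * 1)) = -60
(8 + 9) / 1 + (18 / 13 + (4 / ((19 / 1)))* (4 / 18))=40973 / 2223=18.43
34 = 34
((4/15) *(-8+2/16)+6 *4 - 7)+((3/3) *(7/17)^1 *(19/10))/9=2293/153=14.99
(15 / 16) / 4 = 15 / 64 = 0.23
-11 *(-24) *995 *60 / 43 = 15760800 / 43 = 366530.23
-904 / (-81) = 904 / 81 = 11.16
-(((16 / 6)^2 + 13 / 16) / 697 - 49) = 4916891 / 100368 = 48.99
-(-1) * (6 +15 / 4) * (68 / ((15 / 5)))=221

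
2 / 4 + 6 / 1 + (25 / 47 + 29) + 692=68435 / 94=728.03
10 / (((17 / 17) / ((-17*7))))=-1190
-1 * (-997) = 997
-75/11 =-6.82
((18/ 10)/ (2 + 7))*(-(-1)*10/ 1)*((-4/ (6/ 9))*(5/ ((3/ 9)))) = -180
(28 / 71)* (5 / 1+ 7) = 336 / 71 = 4.73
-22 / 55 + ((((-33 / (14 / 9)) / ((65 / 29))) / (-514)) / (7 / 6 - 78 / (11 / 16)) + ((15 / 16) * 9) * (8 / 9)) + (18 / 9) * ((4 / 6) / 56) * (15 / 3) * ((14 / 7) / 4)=74452068683 / 10399263420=7.16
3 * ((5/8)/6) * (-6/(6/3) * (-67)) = 62.81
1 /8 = 0.12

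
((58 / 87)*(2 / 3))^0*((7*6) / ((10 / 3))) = 63 / 5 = 12.60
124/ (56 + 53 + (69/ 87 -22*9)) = -1798/ 1279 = -1.41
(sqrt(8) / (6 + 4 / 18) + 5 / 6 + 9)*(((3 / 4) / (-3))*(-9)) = 81*sqrt(2) / 112 + 177 / 8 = 23.15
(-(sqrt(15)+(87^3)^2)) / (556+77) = -144542067003 / 211 - sqrt(15) / 633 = -685033492.91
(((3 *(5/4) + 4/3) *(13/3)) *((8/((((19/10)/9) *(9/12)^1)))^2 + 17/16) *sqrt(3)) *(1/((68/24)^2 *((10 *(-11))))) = -110.35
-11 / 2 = -5.50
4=4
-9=-9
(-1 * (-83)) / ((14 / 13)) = 1079 / 14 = 77.07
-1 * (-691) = 691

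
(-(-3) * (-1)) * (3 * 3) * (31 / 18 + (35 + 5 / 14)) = -7008 / 7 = -1001.14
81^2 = 6561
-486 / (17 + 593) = -243 / 305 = -0.80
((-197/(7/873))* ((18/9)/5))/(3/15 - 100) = 343962/3493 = 98.47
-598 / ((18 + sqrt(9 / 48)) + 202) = -161920 / 59569 + 184 *sqrt(3) / 59569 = -2.71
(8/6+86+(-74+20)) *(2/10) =20/3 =6.67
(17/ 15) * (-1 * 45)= -51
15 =15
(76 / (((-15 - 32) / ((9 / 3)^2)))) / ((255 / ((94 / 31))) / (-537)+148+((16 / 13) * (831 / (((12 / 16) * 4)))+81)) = -353704 / 13847731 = -0.03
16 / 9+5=61 / 9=6.78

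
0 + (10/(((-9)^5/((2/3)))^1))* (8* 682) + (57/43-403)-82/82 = -3071992465/7617321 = -403.29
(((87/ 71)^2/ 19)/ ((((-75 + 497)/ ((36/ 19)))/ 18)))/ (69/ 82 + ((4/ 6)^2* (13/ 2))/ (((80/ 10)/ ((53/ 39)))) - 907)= -10859032368/ 1539865865579267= -0.00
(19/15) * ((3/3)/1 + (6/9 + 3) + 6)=608/45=13.51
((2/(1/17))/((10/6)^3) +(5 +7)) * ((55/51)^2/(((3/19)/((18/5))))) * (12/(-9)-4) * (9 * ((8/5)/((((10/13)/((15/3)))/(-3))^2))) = -541133543808/36125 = -14979475.26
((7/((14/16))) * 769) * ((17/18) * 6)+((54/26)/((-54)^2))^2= 68719218049/1971216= 34861.33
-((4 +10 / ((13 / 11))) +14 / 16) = -1387 / 104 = -13.34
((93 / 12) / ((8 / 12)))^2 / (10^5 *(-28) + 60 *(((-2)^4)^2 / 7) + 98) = -60543 / 1253373056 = -0.00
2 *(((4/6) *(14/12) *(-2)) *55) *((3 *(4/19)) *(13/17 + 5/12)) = -127.67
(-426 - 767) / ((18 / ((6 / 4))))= -1193 / 12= -99.42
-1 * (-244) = 244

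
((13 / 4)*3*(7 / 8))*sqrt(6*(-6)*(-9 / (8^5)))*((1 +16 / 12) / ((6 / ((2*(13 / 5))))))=24843*sqrt(2) / 20480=1.72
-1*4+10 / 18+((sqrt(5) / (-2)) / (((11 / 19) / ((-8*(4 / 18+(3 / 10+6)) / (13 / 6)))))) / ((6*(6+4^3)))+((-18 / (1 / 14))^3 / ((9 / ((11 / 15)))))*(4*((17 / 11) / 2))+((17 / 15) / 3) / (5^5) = -4030390.53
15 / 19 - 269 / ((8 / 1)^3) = 2569 / 9728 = 0.26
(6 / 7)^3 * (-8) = -1728 / 343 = -5.04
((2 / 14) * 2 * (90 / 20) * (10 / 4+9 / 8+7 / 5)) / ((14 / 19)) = 34371 / 3920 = 8.77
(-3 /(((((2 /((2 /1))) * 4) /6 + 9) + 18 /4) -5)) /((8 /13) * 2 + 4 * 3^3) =-117 /39050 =-0.00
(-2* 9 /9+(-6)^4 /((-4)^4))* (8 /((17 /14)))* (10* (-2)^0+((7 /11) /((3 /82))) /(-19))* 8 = 15629824 /10659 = 1466.35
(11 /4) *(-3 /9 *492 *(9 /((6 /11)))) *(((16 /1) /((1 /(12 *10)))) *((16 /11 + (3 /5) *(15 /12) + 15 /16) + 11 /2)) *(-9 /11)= 101024820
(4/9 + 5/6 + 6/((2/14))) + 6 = 887/18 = 49.28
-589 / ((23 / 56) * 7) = -4712 / 23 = -204.87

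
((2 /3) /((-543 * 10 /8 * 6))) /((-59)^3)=4 /5018435865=0.00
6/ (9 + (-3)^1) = 1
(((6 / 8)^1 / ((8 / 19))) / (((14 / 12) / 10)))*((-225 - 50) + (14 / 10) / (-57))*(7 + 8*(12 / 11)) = -20340129 / 308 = -66039.38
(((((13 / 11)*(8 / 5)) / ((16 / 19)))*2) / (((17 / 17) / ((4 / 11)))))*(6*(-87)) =-852.46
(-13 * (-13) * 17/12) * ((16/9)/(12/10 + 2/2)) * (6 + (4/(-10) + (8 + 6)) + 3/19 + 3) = 24845704/5643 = 4402.92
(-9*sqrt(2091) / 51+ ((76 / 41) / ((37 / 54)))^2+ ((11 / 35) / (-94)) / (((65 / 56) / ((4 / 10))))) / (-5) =0.15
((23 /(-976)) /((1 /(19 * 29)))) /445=-12673 /434320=-0.03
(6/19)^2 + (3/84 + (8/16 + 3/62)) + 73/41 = 31659679/12847268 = 2.46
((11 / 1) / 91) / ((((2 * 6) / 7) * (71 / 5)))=55 / 11076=0.00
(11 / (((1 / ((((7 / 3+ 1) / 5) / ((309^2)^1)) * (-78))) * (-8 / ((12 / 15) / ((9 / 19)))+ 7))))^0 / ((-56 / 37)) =-37 / 56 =-0.66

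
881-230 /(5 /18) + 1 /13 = 690 /13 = 53.08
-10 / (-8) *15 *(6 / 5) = 45 / 2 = 22.50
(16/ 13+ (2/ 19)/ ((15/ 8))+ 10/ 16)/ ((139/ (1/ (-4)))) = -56669/ 16479840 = -0.00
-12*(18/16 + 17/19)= -921/38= -24.24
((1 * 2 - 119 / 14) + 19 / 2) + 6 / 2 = 6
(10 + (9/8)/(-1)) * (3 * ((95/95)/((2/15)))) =3195/16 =199.69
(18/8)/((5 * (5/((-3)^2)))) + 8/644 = 13241/16100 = 0.82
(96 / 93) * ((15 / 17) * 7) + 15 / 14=54945 / 7378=7.45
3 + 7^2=52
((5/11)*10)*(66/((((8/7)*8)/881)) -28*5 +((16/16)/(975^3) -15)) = 184028855765657/6525090000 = 28203.27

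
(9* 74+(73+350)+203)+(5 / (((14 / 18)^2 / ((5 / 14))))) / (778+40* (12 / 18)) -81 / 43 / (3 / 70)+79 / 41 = 3649351693037 / 2919535052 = 1249.98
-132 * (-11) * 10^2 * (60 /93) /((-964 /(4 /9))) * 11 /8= -1331000 /22413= -59.39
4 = 4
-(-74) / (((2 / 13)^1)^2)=6253 / 2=3126.50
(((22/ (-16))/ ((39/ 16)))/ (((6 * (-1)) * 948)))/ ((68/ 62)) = 341/ 3771144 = 0.00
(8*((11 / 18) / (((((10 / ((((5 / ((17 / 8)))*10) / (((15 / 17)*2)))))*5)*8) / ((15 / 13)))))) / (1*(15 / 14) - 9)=-308 / 12987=-0.02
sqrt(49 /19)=7 *sqrt(19) /19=1.61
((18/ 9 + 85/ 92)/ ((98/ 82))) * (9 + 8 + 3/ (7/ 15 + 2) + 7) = 10290057/ 166796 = 61.69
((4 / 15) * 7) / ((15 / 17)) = 476 / 225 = 2.12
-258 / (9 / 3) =-86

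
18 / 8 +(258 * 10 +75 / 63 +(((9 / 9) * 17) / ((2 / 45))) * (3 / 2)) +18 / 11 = 729689 / 231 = 3158.83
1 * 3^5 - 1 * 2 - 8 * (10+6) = 113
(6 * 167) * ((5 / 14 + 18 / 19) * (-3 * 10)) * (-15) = 78231150 / 133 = 588204.14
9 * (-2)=-18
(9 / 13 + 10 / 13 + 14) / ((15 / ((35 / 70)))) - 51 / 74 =-418 / 2405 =-0.17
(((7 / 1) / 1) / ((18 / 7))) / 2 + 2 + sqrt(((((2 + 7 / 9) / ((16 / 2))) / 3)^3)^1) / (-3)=121 / 36 - 125* sqrt(6) / 23328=3.35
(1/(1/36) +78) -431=-317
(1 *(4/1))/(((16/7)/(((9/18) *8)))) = 7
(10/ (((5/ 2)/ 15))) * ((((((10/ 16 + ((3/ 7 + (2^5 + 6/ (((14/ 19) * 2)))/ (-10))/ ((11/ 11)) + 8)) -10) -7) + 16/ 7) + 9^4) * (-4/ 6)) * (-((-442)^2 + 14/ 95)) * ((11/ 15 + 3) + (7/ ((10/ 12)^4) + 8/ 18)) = 238667010922047688/ 249375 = 957060695426.76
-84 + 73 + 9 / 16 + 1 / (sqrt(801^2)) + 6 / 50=-3305327 / 320400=-10.32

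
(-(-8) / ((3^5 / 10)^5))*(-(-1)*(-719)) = -575200000 / 847288609443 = -0.00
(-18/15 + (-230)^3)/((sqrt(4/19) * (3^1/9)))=-91252509 * sqrt(19)/5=-79552093.02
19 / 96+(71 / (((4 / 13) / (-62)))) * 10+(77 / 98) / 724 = -17401257875 / 121632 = -143064.80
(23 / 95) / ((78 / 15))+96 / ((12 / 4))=15831 / 494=32.05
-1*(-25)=25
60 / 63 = 20 / 21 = 0.95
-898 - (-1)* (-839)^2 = 703023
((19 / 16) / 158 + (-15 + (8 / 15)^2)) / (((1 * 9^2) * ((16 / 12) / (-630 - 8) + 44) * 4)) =-2668732627 / 2586588422400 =-0.00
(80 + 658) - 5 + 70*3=943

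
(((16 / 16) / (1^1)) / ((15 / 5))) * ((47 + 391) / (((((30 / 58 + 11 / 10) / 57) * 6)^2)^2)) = 8410838007091250 / 48382841521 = 173839.27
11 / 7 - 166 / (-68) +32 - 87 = -12135 / 238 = -50.99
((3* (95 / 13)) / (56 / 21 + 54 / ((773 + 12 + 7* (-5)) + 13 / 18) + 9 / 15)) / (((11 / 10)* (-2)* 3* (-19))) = 5067375 / 96770531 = 0.05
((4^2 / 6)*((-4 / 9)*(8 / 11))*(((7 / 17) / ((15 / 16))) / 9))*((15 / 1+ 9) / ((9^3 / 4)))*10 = -1835008 / 33126489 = -0.06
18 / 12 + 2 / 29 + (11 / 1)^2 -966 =-48919 / 58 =-843.43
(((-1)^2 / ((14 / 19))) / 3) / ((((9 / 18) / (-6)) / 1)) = -38 / 7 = -5.43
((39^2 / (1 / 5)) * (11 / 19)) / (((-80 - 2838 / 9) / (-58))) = 7277985 / 11267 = 645.96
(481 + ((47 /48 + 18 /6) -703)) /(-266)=0.82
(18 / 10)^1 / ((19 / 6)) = 54 / 95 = 0.57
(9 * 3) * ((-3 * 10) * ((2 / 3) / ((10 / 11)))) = -594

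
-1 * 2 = -2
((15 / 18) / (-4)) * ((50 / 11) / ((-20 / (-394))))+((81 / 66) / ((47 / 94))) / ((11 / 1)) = -53527 / 2904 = -18.43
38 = 38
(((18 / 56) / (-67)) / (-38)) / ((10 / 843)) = 7587 / 712880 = 0.01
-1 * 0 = 0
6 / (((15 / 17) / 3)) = 20.40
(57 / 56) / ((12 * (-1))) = -19 / 224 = -0.08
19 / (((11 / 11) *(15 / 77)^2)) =112651 / 225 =500.67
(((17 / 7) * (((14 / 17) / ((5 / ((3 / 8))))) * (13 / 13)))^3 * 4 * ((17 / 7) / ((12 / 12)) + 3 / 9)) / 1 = 261 / 7000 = 0.04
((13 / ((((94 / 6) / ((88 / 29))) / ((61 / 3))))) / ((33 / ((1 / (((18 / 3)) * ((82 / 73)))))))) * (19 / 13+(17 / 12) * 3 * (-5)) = -1527379 / 335298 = -4.56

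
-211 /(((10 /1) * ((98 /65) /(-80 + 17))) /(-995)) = -24563565 /28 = -877270.18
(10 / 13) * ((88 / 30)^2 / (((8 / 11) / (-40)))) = -42592 / 117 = -364.03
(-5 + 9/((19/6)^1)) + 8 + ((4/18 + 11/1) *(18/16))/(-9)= 4.44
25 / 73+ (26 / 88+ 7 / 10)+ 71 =1161747 / 16060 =72.34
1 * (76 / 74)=38 / 37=1.03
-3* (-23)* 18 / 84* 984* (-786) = -11435626.29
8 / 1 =8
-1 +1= 0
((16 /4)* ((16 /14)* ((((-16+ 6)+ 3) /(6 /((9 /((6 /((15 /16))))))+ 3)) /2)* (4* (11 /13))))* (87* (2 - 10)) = 7349760 /1417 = 5186.85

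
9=9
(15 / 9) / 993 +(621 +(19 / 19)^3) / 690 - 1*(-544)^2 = -101382925162 / 342585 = -295935.10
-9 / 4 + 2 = -1 / 4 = -0.25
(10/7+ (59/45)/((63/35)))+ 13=8594/567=15.16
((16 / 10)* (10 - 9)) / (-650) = -4 / 1625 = -0.00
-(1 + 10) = -11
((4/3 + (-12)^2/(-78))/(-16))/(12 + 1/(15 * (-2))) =25/9334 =0.00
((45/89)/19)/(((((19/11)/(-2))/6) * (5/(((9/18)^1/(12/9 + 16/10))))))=-405/64258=-0.01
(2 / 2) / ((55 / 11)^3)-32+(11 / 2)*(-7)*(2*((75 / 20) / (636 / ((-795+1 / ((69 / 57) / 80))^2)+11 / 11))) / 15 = -7206553887949 / 140700834500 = -51.22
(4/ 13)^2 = 16/ 169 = 0.09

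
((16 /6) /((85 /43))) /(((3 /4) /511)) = 703136 /765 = 919.13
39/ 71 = 0.55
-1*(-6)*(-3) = -18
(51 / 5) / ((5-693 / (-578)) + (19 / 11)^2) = 1188946 / 1070335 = 1.11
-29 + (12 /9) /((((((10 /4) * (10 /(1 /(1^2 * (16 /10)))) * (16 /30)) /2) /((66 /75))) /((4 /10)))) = -7239 /250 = -28.96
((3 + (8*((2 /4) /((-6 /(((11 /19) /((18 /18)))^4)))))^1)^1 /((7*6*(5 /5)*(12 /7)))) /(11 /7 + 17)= 8005249 /3659413680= 0.00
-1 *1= -1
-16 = -16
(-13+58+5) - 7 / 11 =543 / 11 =49.36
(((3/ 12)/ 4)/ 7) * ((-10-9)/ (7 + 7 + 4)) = -19/ 2016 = -0.01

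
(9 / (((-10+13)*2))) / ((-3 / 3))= -3 / 2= -1.50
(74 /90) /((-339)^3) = -37 /1753119855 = -0.00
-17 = -17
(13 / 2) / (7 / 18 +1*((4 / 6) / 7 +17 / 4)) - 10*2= -22222 / 1193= -18.63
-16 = -16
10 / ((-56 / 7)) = -5 / 4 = -1.25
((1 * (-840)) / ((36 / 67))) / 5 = -938 / 3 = -312.67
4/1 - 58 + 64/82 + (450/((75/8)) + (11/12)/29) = -74021/14268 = -5.19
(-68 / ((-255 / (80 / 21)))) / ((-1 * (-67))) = 64 / 4221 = 0.02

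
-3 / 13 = -0.23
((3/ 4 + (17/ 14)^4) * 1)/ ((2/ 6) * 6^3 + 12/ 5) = 561665/ 14290752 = 0.04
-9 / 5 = -1.80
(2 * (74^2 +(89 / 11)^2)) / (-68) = -162.98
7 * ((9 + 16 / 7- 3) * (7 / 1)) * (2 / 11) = 812 / 11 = 73.82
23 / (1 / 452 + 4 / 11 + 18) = 114356 / 91315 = 1.25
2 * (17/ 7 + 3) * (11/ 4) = 29.86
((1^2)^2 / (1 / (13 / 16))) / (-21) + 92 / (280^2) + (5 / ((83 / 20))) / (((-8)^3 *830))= -243172519 / 6481171200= -0.04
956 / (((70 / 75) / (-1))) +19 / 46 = -329687 / 322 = -1023.87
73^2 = 5329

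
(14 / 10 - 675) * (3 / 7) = -10104 / 35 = -288.69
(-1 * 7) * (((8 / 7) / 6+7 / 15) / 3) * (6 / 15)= -46 / 75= -0.61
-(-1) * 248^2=61504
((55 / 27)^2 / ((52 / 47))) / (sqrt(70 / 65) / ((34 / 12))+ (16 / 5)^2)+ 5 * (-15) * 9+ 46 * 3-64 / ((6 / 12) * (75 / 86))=-382844026332161 / 560199485025-1510609375 * sqrt(182) / 1553619905136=-683.42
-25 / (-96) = 25 / 96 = 0.26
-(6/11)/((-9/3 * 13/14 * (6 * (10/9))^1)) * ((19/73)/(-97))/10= -399/50629150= -0.00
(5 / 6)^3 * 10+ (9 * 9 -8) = 8509 / 108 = 78.79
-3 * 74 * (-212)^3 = 2115244416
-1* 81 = -81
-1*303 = -303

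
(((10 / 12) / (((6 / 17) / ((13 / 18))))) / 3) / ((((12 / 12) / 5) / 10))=28.42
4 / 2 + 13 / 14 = 41 / 14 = 2.93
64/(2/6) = 192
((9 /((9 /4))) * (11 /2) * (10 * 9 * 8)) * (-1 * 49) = -776160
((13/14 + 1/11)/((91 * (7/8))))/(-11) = -628/539539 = -0.00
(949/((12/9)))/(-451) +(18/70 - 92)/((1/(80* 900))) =-83414093529/12628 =-6605487.29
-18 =-18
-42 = -42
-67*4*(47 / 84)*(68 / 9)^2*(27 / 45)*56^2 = -6523317248 / 405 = -16106956.17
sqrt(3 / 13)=sqrt(39) / 13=0.48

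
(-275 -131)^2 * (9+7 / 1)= 2637376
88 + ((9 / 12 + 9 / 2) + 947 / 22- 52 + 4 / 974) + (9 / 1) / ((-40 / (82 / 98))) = 883145057 / 10499720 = 84.11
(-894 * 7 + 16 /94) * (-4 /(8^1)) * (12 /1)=1764708 /47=37546.98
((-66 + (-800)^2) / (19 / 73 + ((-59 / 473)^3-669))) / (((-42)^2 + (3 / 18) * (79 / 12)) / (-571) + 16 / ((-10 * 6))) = 338734024247065832880 / 1188640313138734741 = 284.98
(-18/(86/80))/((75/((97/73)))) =-4656/15695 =-0.30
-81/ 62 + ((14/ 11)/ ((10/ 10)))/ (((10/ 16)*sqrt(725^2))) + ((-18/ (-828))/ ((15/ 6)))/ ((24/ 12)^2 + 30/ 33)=-999360338/ 767633625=-1.30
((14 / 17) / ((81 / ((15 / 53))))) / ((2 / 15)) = 175 / 8109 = 0.02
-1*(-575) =575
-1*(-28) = 28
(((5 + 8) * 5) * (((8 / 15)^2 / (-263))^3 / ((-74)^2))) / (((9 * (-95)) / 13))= 11075584 / 48508110513491203125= 0.00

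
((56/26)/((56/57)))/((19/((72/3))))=36/13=2.77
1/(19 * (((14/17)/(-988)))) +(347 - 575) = -2038/7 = -291.14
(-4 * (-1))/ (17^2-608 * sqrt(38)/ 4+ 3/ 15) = -3800 * sqrt(38)/ 4964471-7230/ 4964471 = -0.01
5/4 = 1.25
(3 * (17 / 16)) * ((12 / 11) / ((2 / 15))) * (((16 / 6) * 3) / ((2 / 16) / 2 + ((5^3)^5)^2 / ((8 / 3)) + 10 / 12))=110160 / 184401869773864746094223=0.00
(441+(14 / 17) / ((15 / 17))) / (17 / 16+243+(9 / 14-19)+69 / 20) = 742448 / 384981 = 1.93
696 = 696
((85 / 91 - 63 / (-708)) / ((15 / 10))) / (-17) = -21971 / 547638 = -0.04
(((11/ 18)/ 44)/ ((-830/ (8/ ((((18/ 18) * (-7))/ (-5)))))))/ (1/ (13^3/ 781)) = -2197/ 8167698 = -0.00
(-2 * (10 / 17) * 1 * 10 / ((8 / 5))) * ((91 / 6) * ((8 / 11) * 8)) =-364000 / 561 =-648.84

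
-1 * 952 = -952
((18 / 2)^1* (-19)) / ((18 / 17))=-323 / 2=-161.50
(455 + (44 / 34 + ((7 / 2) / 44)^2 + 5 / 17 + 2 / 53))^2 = 10151109774489035641 / 48683329294336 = 208513.06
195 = 195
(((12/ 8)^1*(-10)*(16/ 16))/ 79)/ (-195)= 1/ 1027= 0.00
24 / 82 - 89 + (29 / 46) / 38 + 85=-264507 / 71668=-3.69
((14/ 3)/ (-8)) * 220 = -385/ 3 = -128.33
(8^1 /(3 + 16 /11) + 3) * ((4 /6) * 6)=940 /49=19.18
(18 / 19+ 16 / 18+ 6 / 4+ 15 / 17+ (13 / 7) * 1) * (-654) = -26952539 / 6783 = -3973.54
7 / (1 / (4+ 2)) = 42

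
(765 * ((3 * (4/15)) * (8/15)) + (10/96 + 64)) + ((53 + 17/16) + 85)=15887/30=529.57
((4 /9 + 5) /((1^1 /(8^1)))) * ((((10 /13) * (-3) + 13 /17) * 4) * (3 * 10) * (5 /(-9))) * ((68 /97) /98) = 1091200 /34047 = 32.05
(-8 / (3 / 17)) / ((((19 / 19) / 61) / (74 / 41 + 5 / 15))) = -2181848 / 369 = -5912.87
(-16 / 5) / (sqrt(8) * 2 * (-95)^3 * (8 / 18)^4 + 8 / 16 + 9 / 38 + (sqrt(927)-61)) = 1994544 / (-1869885 * sqrt(103) + 37561725 + 83405440000 * sqrt(2)) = 0.00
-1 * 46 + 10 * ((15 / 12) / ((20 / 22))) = -129 / 4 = -32.25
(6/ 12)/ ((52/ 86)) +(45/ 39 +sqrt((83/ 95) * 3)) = sqrt(23655)/ 95 +103/ 52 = 3.60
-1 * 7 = -7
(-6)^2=36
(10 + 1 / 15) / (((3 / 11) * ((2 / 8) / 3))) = 6644 / 15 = 442.93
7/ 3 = 2.33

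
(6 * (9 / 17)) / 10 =27 / 85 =0.32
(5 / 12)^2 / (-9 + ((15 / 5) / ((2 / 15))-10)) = 25 / 504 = 0.05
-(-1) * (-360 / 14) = -180 / 7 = -25.71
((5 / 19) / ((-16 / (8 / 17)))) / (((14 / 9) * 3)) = -15 / 9044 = -0.00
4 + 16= 20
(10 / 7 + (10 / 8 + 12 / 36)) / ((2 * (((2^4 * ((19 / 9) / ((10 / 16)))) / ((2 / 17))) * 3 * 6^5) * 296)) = 1265 / 2664516943872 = 0.00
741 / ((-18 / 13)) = -3211 / 6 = -535.17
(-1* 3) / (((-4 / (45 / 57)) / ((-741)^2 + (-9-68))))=6176295 / 19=325068.16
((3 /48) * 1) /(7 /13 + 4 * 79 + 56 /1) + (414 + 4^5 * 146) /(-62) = -5808422589 /2402128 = -2418.03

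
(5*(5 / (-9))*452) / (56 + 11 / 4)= -9040 / 423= -21.37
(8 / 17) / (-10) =-4 / 85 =-0.05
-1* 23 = -23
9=9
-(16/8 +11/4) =-19/4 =-4.75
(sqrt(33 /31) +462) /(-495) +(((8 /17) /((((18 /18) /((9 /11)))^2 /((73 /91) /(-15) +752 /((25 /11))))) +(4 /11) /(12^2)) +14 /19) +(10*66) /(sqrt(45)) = -sqrt(1023) /15345 +44*sqrt(5) +332968982659 /3200897700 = 202.41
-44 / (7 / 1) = -44 / 7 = -6.29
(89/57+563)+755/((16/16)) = 75215/57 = 1319.56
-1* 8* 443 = -3544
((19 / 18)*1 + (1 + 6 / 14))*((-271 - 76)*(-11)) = 1194721 / 126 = 9481.91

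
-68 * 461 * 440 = -13793120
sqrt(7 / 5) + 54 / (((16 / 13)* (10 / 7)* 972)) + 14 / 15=2779 / 2880 + sqrt(35) / 5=2.15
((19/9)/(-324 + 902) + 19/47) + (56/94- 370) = -1919519/5202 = -369.00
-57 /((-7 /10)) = 570 /7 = 81.43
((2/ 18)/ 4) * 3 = 1/ 12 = 0.08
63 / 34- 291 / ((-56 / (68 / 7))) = 43593 / 833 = 52.33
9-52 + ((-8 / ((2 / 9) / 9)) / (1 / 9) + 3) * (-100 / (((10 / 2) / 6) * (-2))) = -174823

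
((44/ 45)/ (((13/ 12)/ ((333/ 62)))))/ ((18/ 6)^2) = 0.54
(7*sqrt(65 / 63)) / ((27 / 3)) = sqrt(455) / 27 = 0.79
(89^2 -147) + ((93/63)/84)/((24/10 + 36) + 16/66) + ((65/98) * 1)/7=7774.10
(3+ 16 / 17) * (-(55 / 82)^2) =-202675 / 114308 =-1.77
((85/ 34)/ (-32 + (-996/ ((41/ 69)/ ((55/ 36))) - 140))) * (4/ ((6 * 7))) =-205/ 2352987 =-0.00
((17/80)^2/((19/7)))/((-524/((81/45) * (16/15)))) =-6069/99560000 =-0.00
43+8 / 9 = 395 / 9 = 43.89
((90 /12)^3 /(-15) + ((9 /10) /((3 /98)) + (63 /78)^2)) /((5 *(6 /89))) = 386527 /67600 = 5.72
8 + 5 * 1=13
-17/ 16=-1.06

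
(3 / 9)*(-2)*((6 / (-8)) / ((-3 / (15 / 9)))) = -5 / 18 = -0.28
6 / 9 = 2 / 3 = 0.67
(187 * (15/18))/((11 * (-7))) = -85/42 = -2.02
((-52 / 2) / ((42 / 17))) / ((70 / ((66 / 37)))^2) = -0.01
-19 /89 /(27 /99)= -209 /267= -0.78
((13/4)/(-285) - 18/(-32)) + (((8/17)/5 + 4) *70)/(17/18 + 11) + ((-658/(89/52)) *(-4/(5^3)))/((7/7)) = 36.85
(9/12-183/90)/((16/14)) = -539/480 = -1.12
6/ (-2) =-3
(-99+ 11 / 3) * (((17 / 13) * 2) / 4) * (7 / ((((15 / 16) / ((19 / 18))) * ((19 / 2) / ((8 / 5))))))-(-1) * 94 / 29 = -4668658 / 58725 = -79.50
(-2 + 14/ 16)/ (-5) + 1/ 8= 7/ 20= 0.35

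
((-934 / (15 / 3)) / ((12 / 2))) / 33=-467 / 495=-0.94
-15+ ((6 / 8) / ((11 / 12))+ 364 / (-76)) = -3965 / 209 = -18.97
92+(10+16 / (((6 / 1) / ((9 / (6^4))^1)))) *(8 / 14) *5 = 22798 / 189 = 120.62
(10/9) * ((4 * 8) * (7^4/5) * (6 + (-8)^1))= -34147.56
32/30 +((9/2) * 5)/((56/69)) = 28.79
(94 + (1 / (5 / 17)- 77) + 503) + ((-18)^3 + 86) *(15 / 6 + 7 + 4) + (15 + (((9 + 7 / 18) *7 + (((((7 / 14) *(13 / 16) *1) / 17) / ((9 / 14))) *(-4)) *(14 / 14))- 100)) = -26202789 / 340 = -77067.03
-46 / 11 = -4.18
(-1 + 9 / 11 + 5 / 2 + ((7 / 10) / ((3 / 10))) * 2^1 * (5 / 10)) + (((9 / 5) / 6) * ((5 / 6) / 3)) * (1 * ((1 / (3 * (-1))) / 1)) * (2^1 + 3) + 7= 4559 / 396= 11.51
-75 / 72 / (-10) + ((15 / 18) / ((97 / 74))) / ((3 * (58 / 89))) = 173915 / 405072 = 0.43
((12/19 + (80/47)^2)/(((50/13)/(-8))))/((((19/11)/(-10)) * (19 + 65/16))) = 2710968832/1471293405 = 1.84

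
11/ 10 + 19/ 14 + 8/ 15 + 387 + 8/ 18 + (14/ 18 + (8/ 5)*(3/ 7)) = 123448/ 315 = 391.90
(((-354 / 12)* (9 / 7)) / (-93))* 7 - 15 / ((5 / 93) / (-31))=536415 / 62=8651.85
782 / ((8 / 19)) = 7429 / 4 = 1857.25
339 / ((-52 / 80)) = -6780 / 13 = -521.54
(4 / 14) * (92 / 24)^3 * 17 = 206839 / 756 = 273.60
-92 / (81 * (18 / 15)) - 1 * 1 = -473 / 243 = -1.95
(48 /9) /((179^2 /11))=176 /96123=0.00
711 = 711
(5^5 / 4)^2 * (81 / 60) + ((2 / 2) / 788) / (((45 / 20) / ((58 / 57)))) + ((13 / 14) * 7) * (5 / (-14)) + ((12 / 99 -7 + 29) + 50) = 410397690309239 / 498028608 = 824044.41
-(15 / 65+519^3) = -1817378670 / 13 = -139798359.23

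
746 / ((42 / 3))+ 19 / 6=2371 / 42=56.45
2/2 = 1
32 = 32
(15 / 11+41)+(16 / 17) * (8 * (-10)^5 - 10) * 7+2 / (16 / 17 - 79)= -1307897042504 / 248149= -5270611.78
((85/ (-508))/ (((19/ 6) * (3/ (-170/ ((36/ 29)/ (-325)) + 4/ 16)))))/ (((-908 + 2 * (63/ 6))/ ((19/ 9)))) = 136192015/ 72996552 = 1.87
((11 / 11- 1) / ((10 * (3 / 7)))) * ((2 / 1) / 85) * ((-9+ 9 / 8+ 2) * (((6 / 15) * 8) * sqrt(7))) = 0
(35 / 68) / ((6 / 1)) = 35 / 408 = 0.09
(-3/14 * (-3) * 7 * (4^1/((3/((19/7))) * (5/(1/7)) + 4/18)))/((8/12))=4617/6653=0.69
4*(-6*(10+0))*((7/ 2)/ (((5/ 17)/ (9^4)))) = -18738216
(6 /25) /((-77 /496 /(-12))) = 35712 /1925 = 18.55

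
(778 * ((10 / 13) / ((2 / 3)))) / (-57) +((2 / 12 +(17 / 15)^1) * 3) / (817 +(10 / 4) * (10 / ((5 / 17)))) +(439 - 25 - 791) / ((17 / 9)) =-215.33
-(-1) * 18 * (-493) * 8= -70992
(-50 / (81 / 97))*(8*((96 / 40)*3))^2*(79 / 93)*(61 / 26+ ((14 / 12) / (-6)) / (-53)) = -228678632960 / 576693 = -396534.44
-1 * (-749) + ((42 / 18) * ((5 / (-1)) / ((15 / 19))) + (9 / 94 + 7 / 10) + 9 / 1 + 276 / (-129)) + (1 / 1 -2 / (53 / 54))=3570915127 / 4820085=740.84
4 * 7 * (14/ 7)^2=112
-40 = -40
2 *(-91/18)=-91/9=-10.11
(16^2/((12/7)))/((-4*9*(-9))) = 112/243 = 0.46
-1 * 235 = -235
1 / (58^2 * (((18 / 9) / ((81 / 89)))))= 81 / 598792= 0.00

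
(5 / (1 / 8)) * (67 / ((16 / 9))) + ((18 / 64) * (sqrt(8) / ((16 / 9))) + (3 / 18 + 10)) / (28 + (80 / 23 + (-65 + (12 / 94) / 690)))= 1638479575 / 1087104-437805 * sqrt(2) / 46383104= 1507.18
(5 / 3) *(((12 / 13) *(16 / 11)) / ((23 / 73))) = 23360 / 3289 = 7.10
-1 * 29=-29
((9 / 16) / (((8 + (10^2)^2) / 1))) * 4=1 / 4448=0.00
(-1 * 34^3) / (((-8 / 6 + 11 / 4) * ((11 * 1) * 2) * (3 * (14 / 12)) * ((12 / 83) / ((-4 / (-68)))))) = -11288 / 77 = -146.60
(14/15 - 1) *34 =-34/15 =-2.27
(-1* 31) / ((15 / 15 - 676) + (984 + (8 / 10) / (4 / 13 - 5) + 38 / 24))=-113460 / 1136111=-0.10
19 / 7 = 2.71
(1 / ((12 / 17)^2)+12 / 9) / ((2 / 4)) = 481 / 72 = 6.68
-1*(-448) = 448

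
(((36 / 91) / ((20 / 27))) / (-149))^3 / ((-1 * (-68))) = -14348907 / 21188582704971500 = -0.00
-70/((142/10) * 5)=-70/71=-0.99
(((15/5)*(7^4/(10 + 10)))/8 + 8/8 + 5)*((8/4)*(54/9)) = 24489/40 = 612.22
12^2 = 144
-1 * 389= -389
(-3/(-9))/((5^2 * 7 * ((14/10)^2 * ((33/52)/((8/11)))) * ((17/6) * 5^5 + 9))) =832/6621264111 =0.00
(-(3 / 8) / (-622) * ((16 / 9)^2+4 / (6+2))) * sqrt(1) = 0.00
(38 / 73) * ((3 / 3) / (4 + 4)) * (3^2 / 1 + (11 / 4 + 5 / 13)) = 11989 / 15184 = 0.79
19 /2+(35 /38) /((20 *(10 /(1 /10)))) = 144407 /15200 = 9.50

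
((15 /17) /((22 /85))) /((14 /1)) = 75 /308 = 0.24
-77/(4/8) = -154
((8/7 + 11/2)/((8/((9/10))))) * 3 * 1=2511/1120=2.24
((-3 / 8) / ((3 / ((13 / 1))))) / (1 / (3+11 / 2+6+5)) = -507 / 16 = -31.69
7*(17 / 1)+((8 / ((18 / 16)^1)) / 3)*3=1135 / 9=126.11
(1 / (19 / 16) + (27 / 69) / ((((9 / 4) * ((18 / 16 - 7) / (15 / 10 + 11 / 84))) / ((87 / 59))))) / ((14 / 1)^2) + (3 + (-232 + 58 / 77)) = -1043554742957 / 4572125173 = -228.24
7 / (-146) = -7 / 146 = -0.05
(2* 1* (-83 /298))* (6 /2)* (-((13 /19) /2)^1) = 3237 /5662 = 0.57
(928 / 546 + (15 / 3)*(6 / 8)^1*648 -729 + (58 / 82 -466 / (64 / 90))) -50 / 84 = 62531513 / 59696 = 1047.50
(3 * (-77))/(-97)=231/97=2.38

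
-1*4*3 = -12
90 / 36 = 5 / 2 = 2.50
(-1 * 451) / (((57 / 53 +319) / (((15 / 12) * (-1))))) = 119515 / 67856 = 1.76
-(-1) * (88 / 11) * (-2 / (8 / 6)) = -12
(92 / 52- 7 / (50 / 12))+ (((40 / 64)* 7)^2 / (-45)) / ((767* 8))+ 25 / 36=69238163 / 88358400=0.78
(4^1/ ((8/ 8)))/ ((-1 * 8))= -1/ 2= -0.50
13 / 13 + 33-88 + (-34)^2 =1102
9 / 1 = 9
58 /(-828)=-29 /414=-0.07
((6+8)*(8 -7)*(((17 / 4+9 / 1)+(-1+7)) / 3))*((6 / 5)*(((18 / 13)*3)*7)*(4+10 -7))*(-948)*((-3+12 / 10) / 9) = 1352031912 / 325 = 4160098.19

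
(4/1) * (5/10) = 2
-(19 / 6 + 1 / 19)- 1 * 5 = -937 / 114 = -8.22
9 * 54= 486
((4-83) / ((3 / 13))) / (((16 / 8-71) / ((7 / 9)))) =7189 / 1863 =3.86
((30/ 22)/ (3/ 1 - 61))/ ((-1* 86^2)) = 15/ 4718648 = 0.00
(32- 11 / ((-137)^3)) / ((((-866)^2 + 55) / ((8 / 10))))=329133228 / 9642715174415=0.00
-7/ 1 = -7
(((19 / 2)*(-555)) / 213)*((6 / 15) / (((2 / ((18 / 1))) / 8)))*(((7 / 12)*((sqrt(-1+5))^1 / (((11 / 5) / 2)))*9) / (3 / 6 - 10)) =559440 / 781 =716.31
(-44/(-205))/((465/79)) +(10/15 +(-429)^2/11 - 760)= 15971.70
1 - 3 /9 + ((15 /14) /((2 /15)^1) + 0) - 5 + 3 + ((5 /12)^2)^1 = 6931 /1008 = 6.88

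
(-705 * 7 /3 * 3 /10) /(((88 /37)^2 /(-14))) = 9458421 /7744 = 1221.39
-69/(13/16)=-1104/13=-84.92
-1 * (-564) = 564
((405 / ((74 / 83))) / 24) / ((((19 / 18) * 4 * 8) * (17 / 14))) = 0.46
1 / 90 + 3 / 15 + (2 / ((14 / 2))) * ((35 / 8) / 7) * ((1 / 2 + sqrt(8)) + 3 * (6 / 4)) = 5 * sqrt(2) / 14 + 1391 / 1260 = 1.61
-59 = -59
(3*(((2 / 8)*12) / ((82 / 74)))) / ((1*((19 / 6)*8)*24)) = 333 / 24928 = 0.01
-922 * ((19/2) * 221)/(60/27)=-871082.55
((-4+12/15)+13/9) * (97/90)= -7663/4050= -1.89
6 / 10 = 3 / 5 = 0.60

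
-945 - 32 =-977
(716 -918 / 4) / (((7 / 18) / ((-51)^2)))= 3253851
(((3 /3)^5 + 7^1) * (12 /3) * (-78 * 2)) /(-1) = 4992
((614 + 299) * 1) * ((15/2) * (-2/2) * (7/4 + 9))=-588885/8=-73610.62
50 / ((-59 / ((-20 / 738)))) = 0.02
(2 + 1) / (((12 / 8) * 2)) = 1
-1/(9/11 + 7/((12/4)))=-0.32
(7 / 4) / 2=7 / 8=0.88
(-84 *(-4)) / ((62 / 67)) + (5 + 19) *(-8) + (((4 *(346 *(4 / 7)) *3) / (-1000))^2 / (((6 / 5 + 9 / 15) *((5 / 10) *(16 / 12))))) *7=138292176 / 678125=203.93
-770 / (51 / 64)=-49280 / 51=-966.27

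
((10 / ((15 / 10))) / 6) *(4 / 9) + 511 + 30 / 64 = 1327007 / 2592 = 511.96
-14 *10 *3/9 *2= -280/3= -93.33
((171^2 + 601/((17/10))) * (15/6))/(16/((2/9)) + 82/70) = 88043725/87074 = 1011.14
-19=-19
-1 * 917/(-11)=83.36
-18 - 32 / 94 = -862 / 47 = -18.34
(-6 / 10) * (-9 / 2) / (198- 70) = 27 / 1280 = 0.02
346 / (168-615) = -346 / 447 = -0.77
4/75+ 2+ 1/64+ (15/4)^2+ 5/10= 79831/4800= 16.63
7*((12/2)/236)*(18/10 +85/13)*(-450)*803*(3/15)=-82257714/767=-107246.04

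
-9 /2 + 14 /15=-107 /30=-3.57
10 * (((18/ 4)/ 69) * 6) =3.91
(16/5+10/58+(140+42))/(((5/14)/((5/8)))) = 188153/580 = 324.40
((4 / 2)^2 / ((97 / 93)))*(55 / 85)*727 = 2974884 / 1649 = 1804.05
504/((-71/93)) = -46872/71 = -660.17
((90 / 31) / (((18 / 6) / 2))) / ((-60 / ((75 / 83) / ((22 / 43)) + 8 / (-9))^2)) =-207849889 / 8372367036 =-0.02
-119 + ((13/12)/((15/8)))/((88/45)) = -5223/44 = -118.70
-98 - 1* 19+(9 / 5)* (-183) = -2232 / 5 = -446.40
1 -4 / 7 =3 / 7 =0.43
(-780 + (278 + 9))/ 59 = -493/ 59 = -8.36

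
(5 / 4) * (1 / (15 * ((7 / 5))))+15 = 1265 / 84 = 15.06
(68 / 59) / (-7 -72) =-68 / 4661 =-0.01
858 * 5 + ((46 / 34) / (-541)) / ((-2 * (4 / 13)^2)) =1262568047 / 294304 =4290.01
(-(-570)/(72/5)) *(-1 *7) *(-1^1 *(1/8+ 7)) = 63175/32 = 1974.22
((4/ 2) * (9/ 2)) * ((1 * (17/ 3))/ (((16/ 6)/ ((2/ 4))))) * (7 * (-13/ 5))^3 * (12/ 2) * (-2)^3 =2767112.71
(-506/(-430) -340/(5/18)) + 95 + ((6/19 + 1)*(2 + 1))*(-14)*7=-6187408/4085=-1514.67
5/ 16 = 0.31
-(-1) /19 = 1 /19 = 0.05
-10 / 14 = -5 / 7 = -0.71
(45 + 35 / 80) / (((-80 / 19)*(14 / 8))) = -6.17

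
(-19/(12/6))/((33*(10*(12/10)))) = -19/792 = -0.02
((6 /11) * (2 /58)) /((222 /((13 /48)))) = 13 /566544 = 0.00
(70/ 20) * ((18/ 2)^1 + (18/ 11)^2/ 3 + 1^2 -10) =378/ 121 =3.12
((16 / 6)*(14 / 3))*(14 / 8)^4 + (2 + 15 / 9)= 17335 / 144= 120.38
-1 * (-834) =834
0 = 0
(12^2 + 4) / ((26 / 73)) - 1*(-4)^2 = 5194 / 13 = 399.54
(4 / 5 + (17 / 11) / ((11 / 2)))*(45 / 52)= 2943 / 3146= 0.94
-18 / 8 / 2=-9 / 8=-1.12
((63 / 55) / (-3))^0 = 1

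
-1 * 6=-6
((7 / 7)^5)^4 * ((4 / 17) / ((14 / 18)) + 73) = 8723 / 119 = 73.30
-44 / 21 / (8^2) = -0.03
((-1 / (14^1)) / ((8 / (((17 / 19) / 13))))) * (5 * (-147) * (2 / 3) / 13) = 595 / 25688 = 0.02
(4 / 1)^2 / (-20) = -4 / 5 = -0.80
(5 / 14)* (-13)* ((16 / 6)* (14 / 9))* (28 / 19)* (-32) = 465920 / 513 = 908.23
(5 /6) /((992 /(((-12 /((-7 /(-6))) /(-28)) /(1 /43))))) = 645 /48608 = 0.01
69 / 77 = 0.90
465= 465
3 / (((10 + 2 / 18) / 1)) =27 / 91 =0.30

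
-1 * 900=-900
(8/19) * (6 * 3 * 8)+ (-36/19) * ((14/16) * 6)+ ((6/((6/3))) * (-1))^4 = 2502/19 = 131.68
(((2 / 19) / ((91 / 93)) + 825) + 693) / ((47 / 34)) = 89243472 / 81263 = 1098.21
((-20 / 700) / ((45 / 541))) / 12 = -541 / 18900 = -0.03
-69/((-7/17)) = 1173/7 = 167.57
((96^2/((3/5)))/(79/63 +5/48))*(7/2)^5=8131898880/1369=5940028.40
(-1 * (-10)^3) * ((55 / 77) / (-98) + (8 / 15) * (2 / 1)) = 1090100 / 1029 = 1059.38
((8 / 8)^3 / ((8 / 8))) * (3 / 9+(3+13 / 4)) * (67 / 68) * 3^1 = 5293 / 272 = 19.46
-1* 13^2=-169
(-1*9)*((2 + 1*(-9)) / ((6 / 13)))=273 / 2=136.50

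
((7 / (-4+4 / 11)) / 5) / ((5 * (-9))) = 77 / 9000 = 0.01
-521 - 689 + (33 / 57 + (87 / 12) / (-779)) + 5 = -1204.43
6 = 6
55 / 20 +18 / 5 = 127 / 20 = 6.35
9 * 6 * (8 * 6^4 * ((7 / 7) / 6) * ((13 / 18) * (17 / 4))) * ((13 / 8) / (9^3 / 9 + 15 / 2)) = 310284 / 59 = 5259.05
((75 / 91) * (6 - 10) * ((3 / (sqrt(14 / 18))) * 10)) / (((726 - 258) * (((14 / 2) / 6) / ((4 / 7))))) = -0.12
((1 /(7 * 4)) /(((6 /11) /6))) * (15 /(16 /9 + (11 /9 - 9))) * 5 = -275 /56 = -4.91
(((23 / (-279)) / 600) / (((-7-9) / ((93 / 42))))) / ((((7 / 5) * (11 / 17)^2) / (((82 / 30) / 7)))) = 272527 / 21515155200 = 0.00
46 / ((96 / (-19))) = -437 / 48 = -9.10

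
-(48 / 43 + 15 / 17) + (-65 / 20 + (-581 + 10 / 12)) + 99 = -4266835 / 8772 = -486.42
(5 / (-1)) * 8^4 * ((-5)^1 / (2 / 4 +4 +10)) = 204800 / 29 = 7062.07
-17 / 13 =-1.31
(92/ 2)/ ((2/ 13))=299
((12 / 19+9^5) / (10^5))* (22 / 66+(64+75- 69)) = 78909991 / 1900000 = 41.53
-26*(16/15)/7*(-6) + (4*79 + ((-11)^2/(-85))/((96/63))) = 6451461/19040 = 338.84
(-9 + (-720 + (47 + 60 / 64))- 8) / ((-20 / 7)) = 15435 / 64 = 241.17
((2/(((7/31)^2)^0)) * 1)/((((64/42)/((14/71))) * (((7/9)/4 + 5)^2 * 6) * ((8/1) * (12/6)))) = 3969/39724784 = 0.00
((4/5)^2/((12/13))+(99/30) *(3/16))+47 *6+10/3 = 687949/2400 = 286.65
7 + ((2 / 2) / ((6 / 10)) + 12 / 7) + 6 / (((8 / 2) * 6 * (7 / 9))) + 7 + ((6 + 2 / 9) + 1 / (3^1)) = 6113 / 252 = 24.26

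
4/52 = 1/13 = 0.08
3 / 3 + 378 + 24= 403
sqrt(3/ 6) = sqrt(2)/ 2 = 0.71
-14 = -14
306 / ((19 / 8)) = 2448 / 19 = 128.84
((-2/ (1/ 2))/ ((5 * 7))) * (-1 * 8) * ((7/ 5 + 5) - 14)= -1216/ 175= -6.95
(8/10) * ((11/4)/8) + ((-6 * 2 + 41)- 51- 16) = -1509/40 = -37.72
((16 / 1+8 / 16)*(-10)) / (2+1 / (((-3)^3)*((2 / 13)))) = -1782 / 19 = -93.79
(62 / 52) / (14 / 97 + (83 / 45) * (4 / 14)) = 947205 / 533312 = 1.78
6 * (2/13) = 0.92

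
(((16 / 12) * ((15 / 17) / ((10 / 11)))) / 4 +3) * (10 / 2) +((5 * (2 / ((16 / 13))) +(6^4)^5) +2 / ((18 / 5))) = 4475137930637113589 / 1224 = 3656158440063001.30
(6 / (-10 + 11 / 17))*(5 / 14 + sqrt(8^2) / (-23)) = -51 / 8533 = -0.01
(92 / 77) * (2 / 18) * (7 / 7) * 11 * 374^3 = 4812853408 / 63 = 76394498.54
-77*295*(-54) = 1226610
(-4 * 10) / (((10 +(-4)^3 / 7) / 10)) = -1400 / 3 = -466.67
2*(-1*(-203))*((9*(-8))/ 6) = -4872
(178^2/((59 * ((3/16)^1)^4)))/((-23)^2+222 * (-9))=-2076442624/7020351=-295.77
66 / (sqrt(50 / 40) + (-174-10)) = -48576 / 135419-132 * sqrt(5) / 135419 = -0.36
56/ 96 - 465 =-5573/ 12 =-464.42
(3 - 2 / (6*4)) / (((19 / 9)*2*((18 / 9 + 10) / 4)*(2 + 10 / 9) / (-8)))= -45 / 76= -0.59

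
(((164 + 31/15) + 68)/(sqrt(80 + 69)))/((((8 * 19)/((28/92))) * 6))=24577 * sqrt(149)/46881360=0.01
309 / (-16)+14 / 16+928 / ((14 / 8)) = 57327 / 112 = 511.85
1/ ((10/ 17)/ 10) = 17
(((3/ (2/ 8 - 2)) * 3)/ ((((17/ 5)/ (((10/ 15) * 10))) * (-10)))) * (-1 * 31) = -3720/ 119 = -31.26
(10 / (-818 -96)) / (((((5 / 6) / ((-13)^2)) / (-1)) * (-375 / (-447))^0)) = 1014 / 457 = 2.22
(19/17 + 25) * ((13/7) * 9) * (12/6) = 873.08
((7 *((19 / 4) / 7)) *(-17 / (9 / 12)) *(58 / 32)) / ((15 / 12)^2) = -9367 / 75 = -124.89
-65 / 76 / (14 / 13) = -845 / 1064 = -0.79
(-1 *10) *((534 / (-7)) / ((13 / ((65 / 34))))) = 13350 / 119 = 112.18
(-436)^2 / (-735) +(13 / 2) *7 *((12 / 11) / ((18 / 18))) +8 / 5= -335362 / 1617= -207.40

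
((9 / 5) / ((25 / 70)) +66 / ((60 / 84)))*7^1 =17052 / 25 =682.08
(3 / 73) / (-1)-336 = -24531 / 73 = -336.04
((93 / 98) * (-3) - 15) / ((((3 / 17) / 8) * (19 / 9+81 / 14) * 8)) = -89199 / 6965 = -12.81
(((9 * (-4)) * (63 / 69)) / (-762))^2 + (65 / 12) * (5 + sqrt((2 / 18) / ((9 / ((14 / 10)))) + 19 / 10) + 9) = 13 * sqrt(15530) / 216 + 3882264911 / 51193446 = 83.34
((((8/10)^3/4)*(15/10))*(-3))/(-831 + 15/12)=0.00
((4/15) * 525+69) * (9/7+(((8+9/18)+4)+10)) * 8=278388/7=39769.71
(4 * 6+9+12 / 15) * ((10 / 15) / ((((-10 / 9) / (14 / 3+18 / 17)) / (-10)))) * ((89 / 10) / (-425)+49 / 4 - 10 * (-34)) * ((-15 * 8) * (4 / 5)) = -7091774234688 / 180625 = -39262417.91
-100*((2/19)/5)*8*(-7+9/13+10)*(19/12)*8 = -10240/13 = -787.69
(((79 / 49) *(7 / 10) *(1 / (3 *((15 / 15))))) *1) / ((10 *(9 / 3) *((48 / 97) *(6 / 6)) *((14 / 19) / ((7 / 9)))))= 145597 / 5443200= 0.03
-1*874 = -874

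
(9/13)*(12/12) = 9/13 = 0.69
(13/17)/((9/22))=286/153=1.87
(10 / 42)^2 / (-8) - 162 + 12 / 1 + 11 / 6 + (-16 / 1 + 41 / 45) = -2879953 / 17640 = -163.26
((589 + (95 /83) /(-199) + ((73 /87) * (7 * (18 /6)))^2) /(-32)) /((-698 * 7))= 1784933585 /310264841792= 0.01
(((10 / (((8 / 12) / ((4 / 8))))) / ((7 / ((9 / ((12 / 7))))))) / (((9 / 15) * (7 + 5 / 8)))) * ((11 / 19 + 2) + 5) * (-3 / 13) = -32400 / 15067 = -2.15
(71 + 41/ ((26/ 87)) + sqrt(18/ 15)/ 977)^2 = 5413 * sqrt(30)/ 63505 + 139841214139061/ 3226308020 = 43344.50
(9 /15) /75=1 /125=0.01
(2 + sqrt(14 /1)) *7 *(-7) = -49 *sqrt(14) - 98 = -281.34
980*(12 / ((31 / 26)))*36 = 11007360 / 31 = 355076.13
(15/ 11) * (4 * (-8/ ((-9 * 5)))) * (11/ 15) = 32/ 45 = 0.71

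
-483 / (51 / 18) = -2898 / 17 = -170.47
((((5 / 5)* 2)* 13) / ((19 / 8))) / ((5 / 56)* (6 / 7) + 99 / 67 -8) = -2731456 / 1608293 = -1.70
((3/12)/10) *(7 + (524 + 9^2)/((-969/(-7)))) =5509/19380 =0.28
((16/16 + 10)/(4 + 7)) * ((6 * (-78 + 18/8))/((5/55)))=-9999/2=-4999.50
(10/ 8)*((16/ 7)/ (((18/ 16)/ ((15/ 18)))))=2.12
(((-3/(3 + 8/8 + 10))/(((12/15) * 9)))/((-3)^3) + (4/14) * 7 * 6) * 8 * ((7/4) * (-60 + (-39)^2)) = 26510819/108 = 245470.55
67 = 67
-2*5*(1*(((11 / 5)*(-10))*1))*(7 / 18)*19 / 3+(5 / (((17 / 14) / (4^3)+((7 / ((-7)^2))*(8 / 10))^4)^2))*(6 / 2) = 15140181990799028870 / 365077277346123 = 41471.17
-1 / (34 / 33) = -33 / 34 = -0.97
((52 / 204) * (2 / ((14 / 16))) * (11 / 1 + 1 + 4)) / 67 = 3328 / 23919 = 0.14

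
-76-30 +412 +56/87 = 26678/87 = 306.64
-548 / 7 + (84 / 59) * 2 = -31156 / 413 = -75.44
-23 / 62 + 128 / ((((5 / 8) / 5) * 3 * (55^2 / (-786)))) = -89.06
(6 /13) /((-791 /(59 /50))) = -177 /257075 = -0.00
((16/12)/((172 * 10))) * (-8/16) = -1/2580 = -0.00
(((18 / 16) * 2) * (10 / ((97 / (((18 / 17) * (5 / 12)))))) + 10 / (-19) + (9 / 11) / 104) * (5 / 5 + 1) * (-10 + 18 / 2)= 0.83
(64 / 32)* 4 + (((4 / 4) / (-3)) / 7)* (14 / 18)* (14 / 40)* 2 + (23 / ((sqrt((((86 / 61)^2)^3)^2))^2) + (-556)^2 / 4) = 1707857686821811341204427734289 / 22096077445654314246696960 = 77292.35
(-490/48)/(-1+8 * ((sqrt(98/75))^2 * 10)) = -1225/12424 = -0.10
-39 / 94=-0.41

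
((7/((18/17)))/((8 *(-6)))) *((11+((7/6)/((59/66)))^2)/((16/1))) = -438515/4010112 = -0.11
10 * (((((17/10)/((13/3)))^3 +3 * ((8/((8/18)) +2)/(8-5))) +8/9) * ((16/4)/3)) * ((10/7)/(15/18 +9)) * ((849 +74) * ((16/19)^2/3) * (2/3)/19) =60232335337472/193888737315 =310.65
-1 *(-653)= 653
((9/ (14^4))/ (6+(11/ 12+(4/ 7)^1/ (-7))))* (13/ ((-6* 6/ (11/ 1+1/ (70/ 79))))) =-33111/ 220562720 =-0.00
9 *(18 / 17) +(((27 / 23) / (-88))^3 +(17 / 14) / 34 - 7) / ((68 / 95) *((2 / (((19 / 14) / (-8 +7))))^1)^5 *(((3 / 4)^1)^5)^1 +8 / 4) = 195849976211766221487 / 190173592143728714752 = 1.03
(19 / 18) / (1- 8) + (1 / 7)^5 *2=-45583 / 302526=-0.15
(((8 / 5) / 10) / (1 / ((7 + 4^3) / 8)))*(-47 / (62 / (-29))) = 96773 / 3100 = 31.22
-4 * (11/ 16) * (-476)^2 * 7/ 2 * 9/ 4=-9813573/ 2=-4906786.50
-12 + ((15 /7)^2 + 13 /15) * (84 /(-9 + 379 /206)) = -66532 /875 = -76.04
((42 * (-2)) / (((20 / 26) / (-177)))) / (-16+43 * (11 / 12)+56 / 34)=771.17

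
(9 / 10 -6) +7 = 19 / 10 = 1.90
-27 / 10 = -2.70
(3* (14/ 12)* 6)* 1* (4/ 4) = 21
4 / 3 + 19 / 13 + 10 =499 / 39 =12.79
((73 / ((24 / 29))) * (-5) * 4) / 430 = -2117 / 516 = -4.10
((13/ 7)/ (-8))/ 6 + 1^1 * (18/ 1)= 6035/ 336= 17.96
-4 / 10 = -2 / 5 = -0.40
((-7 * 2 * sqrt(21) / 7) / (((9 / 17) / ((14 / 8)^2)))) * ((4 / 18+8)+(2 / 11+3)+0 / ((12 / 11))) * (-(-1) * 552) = -21630511 * sqrt(21) / 297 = -333749.00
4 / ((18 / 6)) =1.33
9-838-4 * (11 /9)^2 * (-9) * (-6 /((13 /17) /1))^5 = -594057922729 /371293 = -1599970.70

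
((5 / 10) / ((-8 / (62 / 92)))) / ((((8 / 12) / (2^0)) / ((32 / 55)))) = -93 / 2530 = -0.04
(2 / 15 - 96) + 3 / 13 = -95.64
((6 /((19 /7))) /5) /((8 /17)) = 357 /380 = 0.94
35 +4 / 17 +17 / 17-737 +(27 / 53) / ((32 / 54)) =-10089831 / 14416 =-699.91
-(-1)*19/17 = 19/17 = 1.12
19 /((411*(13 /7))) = 133 /5343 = 0.02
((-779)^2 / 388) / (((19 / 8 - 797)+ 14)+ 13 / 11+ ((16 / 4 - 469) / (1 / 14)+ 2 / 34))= -226958534 / 1057777143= -0.21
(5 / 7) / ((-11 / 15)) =-75 / 77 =-0.97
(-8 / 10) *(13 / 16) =-13 / 20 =-0.65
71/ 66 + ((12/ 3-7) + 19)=1127/ 66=17.08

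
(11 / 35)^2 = 0.10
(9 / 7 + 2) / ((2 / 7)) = 23 / 2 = 11.50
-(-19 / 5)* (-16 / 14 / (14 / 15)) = -228 / 49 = -4.65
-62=-62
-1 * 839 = -839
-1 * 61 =-61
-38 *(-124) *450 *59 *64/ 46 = 4003315200/ 23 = 174057182.61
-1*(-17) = 17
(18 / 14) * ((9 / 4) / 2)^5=531441 / 229376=2.32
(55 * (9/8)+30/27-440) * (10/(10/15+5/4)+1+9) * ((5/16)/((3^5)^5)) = -23751875/11224879497900864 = -0.00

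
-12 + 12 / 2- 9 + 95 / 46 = -595 / 46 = -12.93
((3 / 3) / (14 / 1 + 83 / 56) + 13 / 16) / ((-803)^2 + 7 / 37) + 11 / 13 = 3640536632807 / 4302445467840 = 0.85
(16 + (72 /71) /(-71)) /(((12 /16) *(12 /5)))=402920 /45369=8.88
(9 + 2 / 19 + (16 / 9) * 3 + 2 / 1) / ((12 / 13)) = 17.81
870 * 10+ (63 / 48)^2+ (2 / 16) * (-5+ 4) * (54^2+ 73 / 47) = 100311127 / 12032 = 8337.03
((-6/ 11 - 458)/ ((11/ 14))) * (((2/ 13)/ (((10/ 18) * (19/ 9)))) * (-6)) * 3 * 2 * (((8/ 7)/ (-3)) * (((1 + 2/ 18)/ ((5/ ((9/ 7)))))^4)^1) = -193093632/ 27599495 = -7.00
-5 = -5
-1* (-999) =999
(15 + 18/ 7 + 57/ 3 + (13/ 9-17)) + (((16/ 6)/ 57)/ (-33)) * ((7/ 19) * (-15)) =584396/ 27797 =21.02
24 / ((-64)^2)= 3 / 512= 0.01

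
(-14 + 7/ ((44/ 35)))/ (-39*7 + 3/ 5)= 0.03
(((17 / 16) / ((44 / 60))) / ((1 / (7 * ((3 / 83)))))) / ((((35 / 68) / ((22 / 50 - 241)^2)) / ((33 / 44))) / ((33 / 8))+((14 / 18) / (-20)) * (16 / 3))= -15874899378075 / 8981740621856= -1.77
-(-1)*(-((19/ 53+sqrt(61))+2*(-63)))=6659/ 53 -sqrt(61)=117.83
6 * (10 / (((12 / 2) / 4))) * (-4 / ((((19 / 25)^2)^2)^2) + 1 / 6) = -72902516239180 / 50950689123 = -1430.84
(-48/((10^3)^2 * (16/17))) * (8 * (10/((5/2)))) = -51/31250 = -0.00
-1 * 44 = -44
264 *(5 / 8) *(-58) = -9570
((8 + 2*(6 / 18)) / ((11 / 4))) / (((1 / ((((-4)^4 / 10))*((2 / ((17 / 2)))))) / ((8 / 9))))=425984 / 25245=16.87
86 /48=43 /24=1.79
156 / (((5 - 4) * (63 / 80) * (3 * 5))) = 832 / 63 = 13.21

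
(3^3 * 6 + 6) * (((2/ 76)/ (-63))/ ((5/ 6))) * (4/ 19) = -32/ 1805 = -0.02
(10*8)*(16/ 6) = 640/ 3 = 213.33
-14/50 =-7/25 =-0.28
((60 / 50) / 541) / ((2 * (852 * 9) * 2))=1 / 13827960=0.00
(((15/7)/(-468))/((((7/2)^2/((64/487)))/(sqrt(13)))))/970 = -32 *sqrt(13)/631916103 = -0.00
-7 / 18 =-0.39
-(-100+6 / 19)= 99.68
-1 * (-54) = 54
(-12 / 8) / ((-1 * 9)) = 1 / 6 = 0.17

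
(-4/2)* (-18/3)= 12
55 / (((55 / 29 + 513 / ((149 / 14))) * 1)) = 237655 / 216473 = 1.10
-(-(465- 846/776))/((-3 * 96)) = -59999/37248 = -1.61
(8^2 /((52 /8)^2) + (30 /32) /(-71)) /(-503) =-0.00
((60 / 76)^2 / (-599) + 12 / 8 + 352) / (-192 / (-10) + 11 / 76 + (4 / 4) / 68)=12994844455 / 711665311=18.26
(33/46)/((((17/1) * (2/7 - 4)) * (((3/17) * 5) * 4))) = -77/23920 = -0.00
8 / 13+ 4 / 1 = 60 / 13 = 4.62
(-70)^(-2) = 1 / 4900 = 0.00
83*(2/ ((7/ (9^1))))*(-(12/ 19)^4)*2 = -61959168/ 912247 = -67.92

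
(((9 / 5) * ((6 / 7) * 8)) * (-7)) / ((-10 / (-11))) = -2376 / 25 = -95.04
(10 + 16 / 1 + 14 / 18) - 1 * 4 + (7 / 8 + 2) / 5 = 8407 / 360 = 23.35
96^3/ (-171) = -98304/ 19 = -5173.89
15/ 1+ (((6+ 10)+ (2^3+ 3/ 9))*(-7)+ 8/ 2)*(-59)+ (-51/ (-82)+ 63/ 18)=1209433/ 123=9832.79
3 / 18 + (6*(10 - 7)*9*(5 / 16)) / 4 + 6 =1807 / 96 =18.82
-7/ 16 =-0.44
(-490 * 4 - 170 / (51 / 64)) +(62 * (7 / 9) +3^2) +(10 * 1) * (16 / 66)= -209255 / 99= -2113.69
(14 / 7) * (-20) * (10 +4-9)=-200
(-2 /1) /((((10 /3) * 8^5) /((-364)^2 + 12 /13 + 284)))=-647307 /266240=-2.43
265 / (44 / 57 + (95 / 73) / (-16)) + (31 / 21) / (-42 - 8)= 18523346713 / 48275850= 383.70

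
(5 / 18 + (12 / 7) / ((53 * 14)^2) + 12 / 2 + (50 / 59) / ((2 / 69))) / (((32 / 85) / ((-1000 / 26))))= -386110825128125 / 106415212176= -3628.34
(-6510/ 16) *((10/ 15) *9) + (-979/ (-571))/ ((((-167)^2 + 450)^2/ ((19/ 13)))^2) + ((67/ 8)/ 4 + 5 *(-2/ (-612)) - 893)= -59727813121650170171848945367/ 17924761484372084512970592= -3332.14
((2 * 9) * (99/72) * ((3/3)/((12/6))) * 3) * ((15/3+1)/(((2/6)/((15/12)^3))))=334125/256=1305.18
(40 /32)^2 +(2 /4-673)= -10735 /16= -670.94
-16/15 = -1.07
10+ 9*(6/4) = 47/2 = 23.50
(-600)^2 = 360000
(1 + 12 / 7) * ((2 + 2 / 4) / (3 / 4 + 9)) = 190 / 273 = 0.70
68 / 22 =34 / 11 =3.09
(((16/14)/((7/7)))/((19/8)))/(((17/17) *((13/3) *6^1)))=32/1729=0.02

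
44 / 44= 1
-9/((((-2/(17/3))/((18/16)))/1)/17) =7803/16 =487.69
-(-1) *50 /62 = 25 /31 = 0.81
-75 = -75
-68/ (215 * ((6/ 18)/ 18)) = -3672/ 215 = -17.08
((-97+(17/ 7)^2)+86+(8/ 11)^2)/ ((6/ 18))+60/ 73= -5582226/ 432817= -12.90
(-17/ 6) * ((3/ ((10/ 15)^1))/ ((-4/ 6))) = 153/ 8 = 19.12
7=7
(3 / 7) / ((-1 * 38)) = -3 / 266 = -0.01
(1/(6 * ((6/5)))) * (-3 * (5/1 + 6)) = -55/12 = -4.58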